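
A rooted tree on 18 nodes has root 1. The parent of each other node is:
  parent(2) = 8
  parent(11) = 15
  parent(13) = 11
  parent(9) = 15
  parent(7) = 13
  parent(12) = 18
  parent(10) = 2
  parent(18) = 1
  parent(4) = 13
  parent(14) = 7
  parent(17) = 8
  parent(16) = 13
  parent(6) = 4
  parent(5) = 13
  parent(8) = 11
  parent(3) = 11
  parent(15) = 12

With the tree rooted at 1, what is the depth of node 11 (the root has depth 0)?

Climbing from 11 to the root: 11 → 15 → 12 → 18 → 1. That's 4 steps.

4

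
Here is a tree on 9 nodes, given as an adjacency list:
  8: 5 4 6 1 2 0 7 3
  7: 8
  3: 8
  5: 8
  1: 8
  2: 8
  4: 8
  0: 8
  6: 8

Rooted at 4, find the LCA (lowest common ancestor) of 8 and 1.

8

Ancestors of 8 (toward the root): 8, 4.
Ancestors of 1: 1, 8, 4.
The deepest node appearing in both lists is 8.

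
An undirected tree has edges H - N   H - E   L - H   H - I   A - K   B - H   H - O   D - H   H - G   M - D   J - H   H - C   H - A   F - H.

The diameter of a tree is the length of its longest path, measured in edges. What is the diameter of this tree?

BFS from M reaches K last, at distance 4; BFS from K confirms no node is farther.
Path: M - D - H - A - K.

4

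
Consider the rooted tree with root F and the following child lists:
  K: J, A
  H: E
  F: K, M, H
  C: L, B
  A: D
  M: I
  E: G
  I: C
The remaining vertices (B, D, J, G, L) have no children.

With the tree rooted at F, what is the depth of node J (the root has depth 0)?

2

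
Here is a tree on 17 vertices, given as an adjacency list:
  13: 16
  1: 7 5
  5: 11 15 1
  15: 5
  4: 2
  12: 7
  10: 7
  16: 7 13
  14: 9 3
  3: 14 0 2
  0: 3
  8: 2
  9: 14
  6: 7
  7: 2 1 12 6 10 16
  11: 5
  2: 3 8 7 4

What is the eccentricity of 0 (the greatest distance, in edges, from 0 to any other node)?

6

The node farthest from 0 is 15 (11 also at distance 6), via 0–3–2–7–1–5–15 — 6 edges.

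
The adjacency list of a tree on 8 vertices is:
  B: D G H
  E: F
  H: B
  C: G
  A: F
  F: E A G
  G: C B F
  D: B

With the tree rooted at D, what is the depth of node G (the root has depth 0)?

Path from D to G: D–B–G, which has 2 edges.

2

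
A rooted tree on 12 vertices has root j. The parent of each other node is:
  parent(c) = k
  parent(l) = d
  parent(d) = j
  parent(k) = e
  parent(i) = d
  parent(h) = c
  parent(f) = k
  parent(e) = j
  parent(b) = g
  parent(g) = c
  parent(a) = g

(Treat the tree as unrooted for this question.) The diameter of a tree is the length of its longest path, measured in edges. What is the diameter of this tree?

7

Starting from l, a farthest node is a at distance 7.
One longest path: l–d–j–e–k–c–g–a.
So the diameter is 7.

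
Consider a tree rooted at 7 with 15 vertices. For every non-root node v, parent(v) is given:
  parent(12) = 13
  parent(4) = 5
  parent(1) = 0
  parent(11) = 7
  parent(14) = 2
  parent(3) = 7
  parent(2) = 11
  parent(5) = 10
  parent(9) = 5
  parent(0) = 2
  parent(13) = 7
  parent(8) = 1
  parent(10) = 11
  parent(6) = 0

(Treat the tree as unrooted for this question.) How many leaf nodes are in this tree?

7

Degree-1 nodes: 3, 4, 6, 8, 9, 12, 14 — 7 of them.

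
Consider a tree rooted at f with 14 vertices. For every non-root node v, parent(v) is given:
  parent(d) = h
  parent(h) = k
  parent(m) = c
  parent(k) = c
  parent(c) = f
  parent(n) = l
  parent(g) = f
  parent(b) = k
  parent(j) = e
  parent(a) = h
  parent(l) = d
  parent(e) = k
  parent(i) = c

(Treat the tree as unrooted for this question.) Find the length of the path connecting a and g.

5

a - h - k - c - f - g: 5 edges.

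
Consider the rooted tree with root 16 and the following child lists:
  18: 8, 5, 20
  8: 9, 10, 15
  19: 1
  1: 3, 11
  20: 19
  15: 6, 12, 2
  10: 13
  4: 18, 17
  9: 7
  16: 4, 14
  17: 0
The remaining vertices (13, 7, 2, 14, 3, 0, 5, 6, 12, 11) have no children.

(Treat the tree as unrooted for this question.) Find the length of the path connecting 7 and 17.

Walking from 7: 7 - 9 - 8 - 18 - 4 - 17. Length 5.

5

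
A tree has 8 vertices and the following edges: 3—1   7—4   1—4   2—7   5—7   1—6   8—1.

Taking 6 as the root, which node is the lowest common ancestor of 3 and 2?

1

Ancestors of 3 (toward the root): 3, 1, 6.
Ancestors of 2: 2, 7, 4, 1, 6.
The deepest node appearing in both lists is 1.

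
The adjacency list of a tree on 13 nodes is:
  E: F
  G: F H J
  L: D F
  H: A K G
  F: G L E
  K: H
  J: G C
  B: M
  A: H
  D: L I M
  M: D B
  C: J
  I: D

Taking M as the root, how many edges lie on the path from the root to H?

Path from M to H: M–D–L–F–G–H, which has 5 edges.

5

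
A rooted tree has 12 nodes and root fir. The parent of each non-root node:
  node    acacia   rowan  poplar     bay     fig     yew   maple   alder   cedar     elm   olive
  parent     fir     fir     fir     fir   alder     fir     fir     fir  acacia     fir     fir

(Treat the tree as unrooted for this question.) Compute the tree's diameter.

4

BFS from fig reaches cedar last, at distance 4; BFS from cedar confirms no node is farther.
Path: fig - alder - fir - acacia - cedar.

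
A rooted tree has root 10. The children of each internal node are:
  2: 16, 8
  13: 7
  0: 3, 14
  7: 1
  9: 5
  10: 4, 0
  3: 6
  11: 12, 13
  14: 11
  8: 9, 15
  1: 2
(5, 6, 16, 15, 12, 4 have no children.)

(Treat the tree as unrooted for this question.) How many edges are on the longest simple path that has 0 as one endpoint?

A farthest node from 0 is 5.
The path 0-14-11-13-7-1-2-8-9-5 has 9 edges.

9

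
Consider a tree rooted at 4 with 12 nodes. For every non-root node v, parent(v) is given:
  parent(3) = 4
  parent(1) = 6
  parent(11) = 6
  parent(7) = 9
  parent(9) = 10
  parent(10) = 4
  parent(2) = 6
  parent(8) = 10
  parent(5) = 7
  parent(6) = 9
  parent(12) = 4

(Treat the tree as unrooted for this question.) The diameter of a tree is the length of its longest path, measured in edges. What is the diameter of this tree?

5

Starting from 3, a farthest node is 5 at distance 5.
One longest path: 3 - 4 - 10 - 9 - 7 - 5.
So the diameter is 5.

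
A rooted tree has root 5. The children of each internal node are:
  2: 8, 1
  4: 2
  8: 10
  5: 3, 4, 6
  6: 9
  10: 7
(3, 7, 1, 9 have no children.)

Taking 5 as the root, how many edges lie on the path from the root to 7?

5 → 4 → 2 → 8 → 10 → 7 — 5 edges.

5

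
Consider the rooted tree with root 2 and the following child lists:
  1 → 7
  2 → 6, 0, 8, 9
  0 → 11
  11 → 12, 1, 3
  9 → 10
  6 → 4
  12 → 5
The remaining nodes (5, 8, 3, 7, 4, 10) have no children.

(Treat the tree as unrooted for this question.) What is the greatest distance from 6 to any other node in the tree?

The node farthest from 6 is 5 (7 also at distance 5), via 6 – 2 – 0 – 11 – 12 – 5 — 5 edges.

5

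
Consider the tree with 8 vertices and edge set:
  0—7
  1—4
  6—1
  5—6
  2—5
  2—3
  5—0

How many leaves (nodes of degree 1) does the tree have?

3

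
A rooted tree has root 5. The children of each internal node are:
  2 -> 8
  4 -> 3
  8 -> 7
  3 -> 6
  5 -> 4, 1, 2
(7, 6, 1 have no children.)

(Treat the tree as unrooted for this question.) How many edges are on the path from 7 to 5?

The path is 7 - 8 - 2 - 5, which has 3 edges.

3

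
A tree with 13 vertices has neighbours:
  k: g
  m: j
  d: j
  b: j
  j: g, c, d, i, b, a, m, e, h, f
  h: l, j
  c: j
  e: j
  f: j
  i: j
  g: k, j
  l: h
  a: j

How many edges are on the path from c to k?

Walking from c: c – j – g – k. Length 3.

3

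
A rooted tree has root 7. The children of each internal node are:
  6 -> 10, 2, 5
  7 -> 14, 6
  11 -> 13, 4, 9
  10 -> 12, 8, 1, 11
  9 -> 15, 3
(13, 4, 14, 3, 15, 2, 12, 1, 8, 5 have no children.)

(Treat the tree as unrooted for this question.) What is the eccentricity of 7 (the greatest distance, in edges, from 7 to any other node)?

Distances from 7 peak at 5, attained at 15 (3 also at distance 5).
7–6–10–11–9–15

5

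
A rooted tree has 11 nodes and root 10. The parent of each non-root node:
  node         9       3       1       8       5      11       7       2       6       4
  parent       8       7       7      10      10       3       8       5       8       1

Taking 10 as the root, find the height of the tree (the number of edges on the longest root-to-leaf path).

A deepest node is 4, reached by 10-8-7-1-4.
That path has 4 edges, so the height is 4.

4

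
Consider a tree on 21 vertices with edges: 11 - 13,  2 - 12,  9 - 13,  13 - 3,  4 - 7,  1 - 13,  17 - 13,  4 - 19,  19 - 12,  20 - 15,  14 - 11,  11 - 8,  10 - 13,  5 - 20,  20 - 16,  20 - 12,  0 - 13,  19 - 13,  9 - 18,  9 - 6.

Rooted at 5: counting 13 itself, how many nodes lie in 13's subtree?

Descendants of 13 (including itself): 13, 9, 10, 1, 11, 3, 0, 17, 18, 6, 14, 8. That's 12.

12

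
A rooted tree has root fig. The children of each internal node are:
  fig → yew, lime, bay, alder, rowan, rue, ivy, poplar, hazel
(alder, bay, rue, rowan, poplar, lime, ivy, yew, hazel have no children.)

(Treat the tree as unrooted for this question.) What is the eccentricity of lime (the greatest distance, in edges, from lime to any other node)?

Distances from lime peak at 2, attained at yew (alder, ivy, poplar, rowan, rue, hazel, bay also at distance 2).
lime – fig – yew

2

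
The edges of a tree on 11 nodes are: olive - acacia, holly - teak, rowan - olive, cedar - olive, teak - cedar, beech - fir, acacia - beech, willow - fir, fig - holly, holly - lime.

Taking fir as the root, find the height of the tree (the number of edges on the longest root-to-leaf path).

7

lime sits deepest: fir – beech – acacia – olive – cedar – teak – holly – lime — 7 edges from the root.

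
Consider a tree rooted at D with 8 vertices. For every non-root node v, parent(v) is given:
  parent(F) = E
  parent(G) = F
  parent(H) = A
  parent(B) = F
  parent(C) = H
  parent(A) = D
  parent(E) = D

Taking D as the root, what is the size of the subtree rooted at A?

A's subtree: {A, H, C}, size 3.

3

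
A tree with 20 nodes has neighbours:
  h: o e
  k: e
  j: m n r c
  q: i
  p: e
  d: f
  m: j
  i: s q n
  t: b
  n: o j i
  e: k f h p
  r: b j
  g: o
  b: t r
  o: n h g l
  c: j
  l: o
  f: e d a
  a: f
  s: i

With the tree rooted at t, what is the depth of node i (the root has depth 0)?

Path from t to i: t–b–r–j–n–i, which has 5 edges.

5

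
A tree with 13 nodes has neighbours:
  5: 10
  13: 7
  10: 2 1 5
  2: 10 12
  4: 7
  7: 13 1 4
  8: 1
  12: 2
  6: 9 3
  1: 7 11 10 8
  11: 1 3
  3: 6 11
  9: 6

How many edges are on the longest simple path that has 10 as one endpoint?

5

A farthest node from 10 is 9.
The path 10-1-11-3-6-9 has 5 edges.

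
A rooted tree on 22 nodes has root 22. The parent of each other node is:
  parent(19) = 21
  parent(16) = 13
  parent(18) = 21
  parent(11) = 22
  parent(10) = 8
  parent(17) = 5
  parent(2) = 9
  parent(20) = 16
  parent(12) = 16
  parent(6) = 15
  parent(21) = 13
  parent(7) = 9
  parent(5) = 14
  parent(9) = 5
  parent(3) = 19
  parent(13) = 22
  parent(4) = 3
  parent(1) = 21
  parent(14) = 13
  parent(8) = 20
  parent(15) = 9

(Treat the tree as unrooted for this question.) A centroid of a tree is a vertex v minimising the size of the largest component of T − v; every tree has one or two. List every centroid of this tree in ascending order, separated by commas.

13

If 13 is removed the pieces have sizes 8, 6, 5, 2, all ≤ ⌊22/2⌋ = 11.
No neighbour of 13 does as well, so 13 is the unique centroid.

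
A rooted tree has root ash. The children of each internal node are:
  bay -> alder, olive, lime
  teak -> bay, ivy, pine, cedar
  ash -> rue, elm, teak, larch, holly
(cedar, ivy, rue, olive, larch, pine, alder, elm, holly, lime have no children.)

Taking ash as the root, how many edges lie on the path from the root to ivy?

Climbing from ivy to the root: ivy – teak – ash. That's 2 steps.

2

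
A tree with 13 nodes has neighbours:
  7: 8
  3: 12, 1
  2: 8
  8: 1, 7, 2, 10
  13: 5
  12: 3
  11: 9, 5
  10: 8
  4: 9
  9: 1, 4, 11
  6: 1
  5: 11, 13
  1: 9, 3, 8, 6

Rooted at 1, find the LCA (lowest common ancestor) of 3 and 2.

3's ancestor chain is 3, 1 and 2's is 2, 8, 1; they first meet at 1.

1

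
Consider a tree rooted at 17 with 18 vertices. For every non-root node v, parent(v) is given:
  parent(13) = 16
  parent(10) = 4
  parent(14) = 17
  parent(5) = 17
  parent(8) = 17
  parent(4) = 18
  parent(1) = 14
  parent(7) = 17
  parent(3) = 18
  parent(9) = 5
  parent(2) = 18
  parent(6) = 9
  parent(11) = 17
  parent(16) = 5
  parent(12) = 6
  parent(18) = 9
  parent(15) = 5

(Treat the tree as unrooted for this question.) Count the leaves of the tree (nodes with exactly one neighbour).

Degree-1 nodes: 1, 2, 3, 7, 8, 10, 11, 12, 13, 15 — 10 of them.

10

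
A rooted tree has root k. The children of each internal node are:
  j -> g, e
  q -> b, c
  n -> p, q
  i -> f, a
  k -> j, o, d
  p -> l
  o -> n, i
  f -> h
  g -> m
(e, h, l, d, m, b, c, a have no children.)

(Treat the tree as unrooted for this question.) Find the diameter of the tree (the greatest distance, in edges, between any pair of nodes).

7

A longest path is m-g-j-k-o-n-p-l, with 7 edges.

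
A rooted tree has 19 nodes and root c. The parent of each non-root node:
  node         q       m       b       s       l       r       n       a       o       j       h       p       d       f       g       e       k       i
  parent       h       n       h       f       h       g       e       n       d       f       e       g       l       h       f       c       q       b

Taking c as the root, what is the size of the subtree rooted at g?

Descendants of g (including itself): g, p, r. That's 3.

3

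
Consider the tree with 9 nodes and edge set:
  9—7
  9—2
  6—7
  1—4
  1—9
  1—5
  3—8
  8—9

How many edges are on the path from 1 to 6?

1–9–7–6: 3 edges.

3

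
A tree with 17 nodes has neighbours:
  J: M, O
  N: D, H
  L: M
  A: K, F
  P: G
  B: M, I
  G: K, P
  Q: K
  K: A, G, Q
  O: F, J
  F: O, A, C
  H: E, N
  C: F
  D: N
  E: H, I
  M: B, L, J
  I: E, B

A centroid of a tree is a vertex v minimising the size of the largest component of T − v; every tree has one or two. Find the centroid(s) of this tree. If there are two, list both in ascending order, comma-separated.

J

Delete J: the remaining components have sizes 8, 8. Max 8 ≤ 8, so J is a centroid.
Every other node leaves some component of size > 8, so the centroid is unique.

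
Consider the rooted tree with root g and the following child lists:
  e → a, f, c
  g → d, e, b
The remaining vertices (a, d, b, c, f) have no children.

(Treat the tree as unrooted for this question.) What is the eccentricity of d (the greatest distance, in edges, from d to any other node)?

3

Distances from d peak at 3, attained at a (f, c also at distance 3).
d-g-e-a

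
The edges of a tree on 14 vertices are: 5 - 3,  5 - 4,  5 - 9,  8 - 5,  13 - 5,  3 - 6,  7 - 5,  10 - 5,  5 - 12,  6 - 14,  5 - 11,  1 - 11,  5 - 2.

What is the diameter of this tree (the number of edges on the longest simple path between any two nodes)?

5

A longest path is 14 - 6 - 3 - 5 - 11 - 1, with 5 edges.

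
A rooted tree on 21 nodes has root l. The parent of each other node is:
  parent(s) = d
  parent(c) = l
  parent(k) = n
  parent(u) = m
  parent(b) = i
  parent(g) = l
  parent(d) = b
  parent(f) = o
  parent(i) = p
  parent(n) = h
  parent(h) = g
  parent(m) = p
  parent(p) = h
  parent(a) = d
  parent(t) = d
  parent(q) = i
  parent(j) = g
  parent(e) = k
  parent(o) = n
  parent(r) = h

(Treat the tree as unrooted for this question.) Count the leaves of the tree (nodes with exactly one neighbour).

Exactly 10 nodes have a single neighbour: a, c, e, f, j, q, r, s, t, u.

10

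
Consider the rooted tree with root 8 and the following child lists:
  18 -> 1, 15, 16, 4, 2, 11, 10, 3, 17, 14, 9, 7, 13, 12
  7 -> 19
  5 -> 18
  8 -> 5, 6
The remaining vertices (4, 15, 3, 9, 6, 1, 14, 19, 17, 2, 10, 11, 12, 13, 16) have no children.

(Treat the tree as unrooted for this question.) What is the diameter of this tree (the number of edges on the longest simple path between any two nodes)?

5

BFS from 6 reaches 19 last, at distance 5; BFS from 19 confirms no node is farther.
Path: 6-8-5-18-7-19.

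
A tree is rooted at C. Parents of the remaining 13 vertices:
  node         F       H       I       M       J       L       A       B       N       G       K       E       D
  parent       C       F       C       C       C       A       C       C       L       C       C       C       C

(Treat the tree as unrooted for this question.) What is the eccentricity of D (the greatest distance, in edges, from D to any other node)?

Distances from D peak at 4, attained at N.
D-C-A-L-N

4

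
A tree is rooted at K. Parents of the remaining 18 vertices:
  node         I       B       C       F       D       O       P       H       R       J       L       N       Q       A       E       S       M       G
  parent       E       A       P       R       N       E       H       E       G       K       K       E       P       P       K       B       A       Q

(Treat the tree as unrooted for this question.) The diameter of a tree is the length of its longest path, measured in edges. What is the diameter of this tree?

Starting from L, a farthest node is F at distance 8.
One longest path: L–K–E–H–P–Q–G–R–F.
So the diameter is 8.

8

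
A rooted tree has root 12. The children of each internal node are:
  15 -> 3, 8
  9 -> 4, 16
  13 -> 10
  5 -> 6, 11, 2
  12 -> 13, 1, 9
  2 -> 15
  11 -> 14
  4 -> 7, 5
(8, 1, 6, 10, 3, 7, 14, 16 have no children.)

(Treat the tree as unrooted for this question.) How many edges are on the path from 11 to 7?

Walking from 11: 11 – 5 – 4 – 7. Length 3.

3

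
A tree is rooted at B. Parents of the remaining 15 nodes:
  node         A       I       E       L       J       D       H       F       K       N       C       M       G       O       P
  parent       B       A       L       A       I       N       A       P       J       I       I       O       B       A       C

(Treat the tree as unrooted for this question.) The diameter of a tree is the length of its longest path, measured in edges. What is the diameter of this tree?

6

BFS from F reaches M last, at distance 6; BFS from M confirms no node is farther.
Path: F–P–C–I–A–O–M.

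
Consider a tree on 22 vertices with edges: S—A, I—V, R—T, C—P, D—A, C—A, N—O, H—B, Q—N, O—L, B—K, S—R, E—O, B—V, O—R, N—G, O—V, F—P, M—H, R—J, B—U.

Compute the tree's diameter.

10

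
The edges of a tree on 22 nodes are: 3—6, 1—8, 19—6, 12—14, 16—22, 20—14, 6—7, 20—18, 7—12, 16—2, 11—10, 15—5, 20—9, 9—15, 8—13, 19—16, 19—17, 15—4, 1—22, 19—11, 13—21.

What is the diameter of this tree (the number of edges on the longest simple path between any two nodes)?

BFS from 21 reaches 4 last, at distance 14; BFS from 4 confirms no node is farther.
Path: 21 - 13 - 8 - 1 - 22 - 16 - 19 - 6 - 7 - 12 - 14 - 20 - 9 - 15 - 4.

14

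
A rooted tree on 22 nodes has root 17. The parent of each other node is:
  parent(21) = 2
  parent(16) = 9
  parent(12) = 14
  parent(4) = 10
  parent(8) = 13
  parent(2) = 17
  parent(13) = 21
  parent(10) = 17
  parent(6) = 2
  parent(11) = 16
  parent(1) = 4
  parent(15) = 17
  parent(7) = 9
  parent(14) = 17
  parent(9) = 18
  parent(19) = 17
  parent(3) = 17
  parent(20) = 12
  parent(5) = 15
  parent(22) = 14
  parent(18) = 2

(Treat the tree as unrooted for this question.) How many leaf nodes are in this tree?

10

The leaves are 1, 3, 5, 6, 7, 8, 11, 19, 20, 22.
That is 10 leaves.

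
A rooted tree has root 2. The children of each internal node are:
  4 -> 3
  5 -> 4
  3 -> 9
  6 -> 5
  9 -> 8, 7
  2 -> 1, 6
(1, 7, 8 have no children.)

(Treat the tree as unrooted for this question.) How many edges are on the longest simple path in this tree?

BFS from 1 reaches 8 last, at distance 7; BFS from 8 confirms no node is farther.
Path: 1–2–6–5–4–3–9–8.

7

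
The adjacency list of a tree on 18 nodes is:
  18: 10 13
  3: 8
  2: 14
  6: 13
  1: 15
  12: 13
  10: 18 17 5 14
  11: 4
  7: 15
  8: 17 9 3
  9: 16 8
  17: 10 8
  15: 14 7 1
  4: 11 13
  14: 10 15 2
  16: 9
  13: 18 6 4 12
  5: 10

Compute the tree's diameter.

A longest path is 11–4–13–18–10–17–8–9–16, with 8 edges.

8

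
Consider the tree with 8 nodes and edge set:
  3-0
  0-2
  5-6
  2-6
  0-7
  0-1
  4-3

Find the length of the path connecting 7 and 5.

4

7–0–2–6–5: 4 edges.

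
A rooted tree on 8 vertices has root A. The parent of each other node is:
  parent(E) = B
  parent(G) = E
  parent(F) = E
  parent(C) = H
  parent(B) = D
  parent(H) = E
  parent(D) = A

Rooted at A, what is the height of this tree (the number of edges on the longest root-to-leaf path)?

5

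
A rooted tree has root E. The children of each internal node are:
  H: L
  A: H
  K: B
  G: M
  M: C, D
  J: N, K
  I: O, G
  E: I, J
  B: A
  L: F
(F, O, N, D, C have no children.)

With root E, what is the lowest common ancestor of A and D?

Path A→root: A B K J E; path D→root: D M G I E.
First common node: E.

E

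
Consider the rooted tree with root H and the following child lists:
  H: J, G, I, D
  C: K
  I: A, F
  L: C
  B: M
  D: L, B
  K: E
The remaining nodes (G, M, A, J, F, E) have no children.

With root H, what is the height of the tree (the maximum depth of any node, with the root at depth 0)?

5

E sits deepest: H → D → L → C → K → E — 5 edges from the root.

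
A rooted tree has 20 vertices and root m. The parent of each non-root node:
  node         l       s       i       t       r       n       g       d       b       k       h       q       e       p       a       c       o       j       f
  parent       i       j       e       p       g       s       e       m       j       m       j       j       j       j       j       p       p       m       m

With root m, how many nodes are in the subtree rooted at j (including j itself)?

16

Descendants of j (including itself): j, e, s, p, b, a, h, q, g, i, n, o, t, c, r, l. That's 16.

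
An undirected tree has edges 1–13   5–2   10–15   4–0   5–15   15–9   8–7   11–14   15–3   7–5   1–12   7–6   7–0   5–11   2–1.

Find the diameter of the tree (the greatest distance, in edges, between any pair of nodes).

Starting from 13, a farthest node is 4 at distance 6.
One longest path: 13 - 1 - 2 - 5 - 7 - 0 - 4.
So the diameter is 6.

6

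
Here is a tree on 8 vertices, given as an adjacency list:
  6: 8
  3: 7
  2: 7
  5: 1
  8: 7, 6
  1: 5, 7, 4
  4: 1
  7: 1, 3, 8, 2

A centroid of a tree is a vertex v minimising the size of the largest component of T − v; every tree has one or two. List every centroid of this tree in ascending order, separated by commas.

If 7 is removed the pieces have sizes 3, 2, 1, 1, all ≤ ⌊8/2⌋ = 4.
Every other node leaves some component of size > 4, so the centroid is unique.

7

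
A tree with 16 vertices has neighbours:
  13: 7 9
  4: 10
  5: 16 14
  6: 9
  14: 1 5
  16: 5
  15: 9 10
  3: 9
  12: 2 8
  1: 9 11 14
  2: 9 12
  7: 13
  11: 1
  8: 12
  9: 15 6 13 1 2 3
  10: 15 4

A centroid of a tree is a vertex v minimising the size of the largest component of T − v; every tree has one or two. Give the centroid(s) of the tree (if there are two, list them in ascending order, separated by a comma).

If 9 is removed the pieces have sizes 5, 3, 3, 2, 1, 1, all ≤ ⌊16/2⌋ = 8.
No neighbour of 9 does as well, so 9 is the unique centroid.

9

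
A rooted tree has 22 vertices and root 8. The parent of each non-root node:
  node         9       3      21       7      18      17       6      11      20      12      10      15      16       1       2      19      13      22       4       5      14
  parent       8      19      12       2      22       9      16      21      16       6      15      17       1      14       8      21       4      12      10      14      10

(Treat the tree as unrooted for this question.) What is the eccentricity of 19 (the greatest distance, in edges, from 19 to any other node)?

Distances from 19 peak at 13, attained at 7.
19-21-12-6-16-1-14-10-15-17-9-8-2-7

13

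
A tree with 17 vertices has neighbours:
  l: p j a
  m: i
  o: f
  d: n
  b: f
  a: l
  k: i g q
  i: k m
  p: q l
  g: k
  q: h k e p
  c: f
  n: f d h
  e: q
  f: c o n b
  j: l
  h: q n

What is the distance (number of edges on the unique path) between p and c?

p–q–h–n–f–c: 5 edges.

5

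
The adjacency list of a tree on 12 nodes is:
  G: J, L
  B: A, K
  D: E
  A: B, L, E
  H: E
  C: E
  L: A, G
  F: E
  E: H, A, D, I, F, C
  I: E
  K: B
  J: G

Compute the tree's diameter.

BFS from J reaches D last, at distance 5; BFS from D confirms no node is farther.
Path: J – G – L – A – E – D.

5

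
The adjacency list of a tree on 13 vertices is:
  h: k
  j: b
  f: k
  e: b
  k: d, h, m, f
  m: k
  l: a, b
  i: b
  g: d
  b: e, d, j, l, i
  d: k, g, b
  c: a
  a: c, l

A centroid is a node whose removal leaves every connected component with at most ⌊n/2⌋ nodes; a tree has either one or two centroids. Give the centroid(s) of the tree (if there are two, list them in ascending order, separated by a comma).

If b is removed the pieces have sizes 6, 3, 1, 1, 1, all ≤ ⌊13/2⌋ = 6.
No neighbour of b does as well, so b is the unique centroid.

b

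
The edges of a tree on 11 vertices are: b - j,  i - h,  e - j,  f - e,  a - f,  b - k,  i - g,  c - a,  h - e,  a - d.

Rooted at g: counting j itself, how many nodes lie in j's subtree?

j's subtree: {j, b, k}, size 3.

3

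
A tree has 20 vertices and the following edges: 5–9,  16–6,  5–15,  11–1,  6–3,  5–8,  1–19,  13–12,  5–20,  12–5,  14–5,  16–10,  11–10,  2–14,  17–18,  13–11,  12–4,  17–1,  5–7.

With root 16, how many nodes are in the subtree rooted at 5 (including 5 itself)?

The subtree rooted at 5 contains: 5, 9, 8, 14, 20, 7, 15, 2 — 8 nodes.

8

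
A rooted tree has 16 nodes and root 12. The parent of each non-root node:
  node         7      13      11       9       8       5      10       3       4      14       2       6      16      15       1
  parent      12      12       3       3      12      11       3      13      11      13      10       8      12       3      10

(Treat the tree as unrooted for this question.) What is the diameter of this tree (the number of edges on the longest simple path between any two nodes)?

BFS from 6 reaches 1 last, at distance 6; BFS from 1 confirms no node is farther.
Path: 6–8–12–13–3–10–1.

6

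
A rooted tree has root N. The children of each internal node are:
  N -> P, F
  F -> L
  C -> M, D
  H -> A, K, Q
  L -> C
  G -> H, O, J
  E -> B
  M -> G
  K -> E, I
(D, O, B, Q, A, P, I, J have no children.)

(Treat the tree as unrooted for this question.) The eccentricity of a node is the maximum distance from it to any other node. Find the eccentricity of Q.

8

The node farthest from Q is P, via Q – H – G – M – C – L – F – N – P — 8 edges.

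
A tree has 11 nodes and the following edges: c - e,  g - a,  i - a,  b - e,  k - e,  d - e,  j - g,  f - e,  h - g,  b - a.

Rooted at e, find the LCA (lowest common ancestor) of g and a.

g's ancestor chain is g, a, b, e and a's is a, b, e; they first meet at a.

a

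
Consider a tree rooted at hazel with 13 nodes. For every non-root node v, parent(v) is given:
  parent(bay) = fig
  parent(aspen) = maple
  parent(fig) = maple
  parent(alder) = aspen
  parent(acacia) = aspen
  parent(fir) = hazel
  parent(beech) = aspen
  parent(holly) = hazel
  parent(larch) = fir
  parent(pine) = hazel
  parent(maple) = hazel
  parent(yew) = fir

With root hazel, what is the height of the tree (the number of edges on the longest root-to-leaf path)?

The longest root-to-leaf path is hazel – maple – aspen – beech (3 edges).

3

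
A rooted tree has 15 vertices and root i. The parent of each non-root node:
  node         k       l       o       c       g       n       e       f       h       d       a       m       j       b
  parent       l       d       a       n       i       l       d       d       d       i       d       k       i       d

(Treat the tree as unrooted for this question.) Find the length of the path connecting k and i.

k – l – d – i: 3 edges.

3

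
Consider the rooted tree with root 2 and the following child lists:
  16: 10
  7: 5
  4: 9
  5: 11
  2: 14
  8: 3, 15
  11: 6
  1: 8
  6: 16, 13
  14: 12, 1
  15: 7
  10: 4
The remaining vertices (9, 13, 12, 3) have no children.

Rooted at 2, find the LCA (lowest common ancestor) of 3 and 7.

8

Ancestors of 3 (toward the root): 3, 8, 1, 14, 2.
Ancestors of 7: 7, 15, 8, 1, 14, 2.
The deepest node appearing in both lists is 8.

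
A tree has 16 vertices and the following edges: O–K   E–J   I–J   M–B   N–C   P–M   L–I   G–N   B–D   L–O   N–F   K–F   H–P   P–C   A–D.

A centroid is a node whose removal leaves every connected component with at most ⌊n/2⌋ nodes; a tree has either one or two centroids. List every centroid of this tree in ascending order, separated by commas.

N

Delete N: the remaining components have sizes 7, 7, 1. Max 7 ≤ 8, so N is a centroid.
Every other node leaves some component of size > 8, so the centroid is unique.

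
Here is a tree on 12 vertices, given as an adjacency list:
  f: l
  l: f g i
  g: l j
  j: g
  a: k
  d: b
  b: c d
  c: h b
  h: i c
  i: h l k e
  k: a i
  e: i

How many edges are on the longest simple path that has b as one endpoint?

A farthest node from b is j.
The path b – c – h – i – l – g – j has 6 edges.

6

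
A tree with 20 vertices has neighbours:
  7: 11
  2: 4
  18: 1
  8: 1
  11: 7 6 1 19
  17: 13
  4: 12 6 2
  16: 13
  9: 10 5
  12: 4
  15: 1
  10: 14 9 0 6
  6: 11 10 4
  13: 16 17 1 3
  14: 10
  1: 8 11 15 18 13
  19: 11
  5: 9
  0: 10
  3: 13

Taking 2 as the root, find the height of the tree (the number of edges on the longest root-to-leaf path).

6

The longest root-to-leaf path is 2-4-6-11-1-13-3 (6 edges).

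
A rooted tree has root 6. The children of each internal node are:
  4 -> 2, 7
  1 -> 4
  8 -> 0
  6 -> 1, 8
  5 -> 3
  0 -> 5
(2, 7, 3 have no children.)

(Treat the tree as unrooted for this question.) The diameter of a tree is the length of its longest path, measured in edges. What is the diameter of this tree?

7

BFS from 3 reaches 7 last, at distance 7; BFS from 7 confirms no node is farther.
Path: 3 – 5 – 0 – 8 – 6 – 1 – 4 – 7.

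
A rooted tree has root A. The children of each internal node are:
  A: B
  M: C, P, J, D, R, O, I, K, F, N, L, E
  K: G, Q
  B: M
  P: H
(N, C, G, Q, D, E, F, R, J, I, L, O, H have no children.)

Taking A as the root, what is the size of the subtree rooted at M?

16

M's subtree: {M, K, E, N, P, D, R, O, C, F, I, L, J, G, Q, H}, size 16.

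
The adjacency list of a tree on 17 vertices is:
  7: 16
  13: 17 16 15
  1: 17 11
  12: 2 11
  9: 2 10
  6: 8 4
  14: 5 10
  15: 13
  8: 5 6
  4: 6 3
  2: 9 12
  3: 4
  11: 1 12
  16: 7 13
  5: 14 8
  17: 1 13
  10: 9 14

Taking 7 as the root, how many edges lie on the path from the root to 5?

11

Path from 7 to 5: 7–16–13–17–1–11–12–2–9–10–14–5, which has 11 edges.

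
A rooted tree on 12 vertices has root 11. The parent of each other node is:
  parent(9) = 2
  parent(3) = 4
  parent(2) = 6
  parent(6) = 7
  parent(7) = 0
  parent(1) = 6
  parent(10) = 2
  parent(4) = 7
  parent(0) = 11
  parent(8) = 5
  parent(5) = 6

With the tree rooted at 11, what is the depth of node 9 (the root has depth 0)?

5

Climbing from 9 to the root: 9–2–6–7–0–11. That's 5 steps.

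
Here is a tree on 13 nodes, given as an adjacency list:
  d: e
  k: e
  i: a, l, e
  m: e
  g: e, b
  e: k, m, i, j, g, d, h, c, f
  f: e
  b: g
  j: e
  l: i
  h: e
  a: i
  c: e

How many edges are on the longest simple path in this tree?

4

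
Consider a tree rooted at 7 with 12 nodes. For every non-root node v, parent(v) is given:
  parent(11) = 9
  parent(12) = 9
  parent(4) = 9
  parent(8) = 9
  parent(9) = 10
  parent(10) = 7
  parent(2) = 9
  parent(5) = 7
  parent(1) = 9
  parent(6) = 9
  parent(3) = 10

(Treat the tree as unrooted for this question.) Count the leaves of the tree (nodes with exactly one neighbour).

Degree-1 nodes: 1, 2, 3, 4, 5, 6, 8, 11, 12 — 9 of them.

9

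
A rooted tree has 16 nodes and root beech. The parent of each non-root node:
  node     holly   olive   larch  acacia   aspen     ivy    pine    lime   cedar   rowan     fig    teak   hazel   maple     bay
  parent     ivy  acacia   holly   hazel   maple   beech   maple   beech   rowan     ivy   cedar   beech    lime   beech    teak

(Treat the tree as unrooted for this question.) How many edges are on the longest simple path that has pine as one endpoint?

A farthest node from pine is olive (fig also at distance 6).
The path pine–maple–beech–lime–hazel–acacia–olive has 6 edges.

6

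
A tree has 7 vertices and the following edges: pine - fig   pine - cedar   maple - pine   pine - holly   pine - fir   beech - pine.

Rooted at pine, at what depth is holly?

Path from pine to holly: pine – holly, which has 1 edges.

1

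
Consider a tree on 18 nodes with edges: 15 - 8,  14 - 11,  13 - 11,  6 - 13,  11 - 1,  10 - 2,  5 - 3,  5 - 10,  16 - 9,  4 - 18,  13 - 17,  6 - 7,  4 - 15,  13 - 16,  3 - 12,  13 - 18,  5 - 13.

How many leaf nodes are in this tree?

8

The leaves are 1, 2, 7, 8, 9, 12, 14, 17.
That is 8 leaves.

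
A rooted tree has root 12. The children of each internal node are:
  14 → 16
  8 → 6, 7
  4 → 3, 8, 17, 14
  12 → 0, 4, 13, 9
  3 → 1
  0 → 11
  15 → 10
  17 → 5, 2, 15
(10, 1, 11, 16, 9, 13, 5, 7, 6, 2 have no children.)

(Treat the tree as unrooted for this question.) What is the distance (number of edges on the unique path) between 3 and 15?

Walking from 3: 3–4–17–15. Length 3.

3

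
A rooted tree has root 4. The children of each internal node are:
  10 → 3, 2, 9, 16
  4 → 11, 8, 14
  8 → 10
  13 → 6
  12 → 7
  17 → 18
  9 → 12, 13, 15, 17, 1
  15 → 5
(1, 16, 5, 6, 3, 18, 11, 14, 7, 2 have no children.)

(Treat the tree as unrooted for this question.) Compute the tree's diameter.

A longest path is 14-4-8-10-9-15-5, with 6 edges.

6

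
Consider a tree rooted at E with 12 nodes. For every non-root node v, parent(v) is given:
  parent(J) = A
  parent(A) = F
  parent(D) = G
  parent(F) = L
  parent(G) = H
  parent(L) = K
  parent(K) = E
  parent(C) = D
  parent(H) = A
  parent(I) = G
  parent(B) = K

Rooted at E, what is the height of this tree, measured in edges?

8

The longest root-to-leaf path is E → K → L → F → A → H → G → D → C (8 edges).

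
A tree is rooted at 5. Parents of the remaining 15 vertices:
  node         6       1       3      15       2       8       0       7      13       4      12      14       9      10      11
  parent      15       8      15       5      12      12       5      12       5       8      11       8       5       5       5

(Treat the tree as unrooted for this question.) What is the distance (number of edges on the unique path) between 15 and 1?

The path is 15 - 5 - 11 - 12 - 8 - 1, which has 5 edges.

5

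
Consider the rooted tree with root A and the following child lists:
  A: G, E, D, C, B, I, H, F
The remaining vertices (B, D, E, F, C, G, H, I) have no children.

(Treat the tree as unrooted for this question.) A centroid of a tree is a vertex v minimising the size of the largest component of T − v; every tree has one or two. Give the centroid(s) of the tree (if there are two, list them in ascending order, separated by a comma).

If A is removed the pieces have sizes 1, 1, 1, 1, 1, 1, 1, 1, all ≤ ⌊9/2⌋ = 4.
Every other node leaves some component of size > 4, so the centroid is unique.

A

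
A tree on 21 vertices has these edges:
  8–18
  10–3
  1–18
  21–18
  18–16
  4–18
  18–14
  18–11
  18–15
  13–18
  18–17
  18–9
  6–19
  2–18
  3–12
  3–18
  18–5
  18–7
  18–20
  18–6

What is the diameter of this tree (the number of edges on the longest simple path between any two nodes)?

4

A longest path is 10-3-18-6-19, with 4 edges.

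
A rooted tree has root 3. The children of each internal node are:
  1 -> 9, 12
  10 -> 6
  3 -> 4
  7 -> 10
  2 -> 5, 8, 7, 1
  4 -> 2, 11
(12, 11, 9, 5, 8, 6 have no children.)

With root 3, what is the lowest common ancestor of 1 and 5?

Path 1→root: 1 2 4 3; path 5→root: 5 2 4 3.
First common node: 2.

2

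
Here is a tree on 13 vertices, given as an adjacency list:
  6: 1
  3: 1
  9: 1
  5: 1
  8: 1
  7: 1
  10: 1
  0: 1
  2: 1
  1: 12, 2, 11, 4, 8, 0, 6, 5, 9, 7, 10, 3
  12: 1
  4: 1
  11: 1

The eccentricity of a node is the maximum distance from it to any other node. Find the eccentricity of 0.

2

Distances from 0 peak at 2, attained at 5 (3, 7, 10, 4, 8, 9, 12, 2, 6, 11 also at distance 2).
0–1–5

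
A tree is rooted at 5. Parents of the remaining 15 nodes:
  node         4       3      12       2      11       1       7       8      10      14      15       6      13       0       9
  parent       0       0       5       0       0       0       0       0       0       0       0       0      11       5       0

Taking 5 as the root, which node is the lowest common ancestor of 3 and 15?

0

Ancestors of 3 (toward the root): 3, 0, 5.
Ancestors of 15: 15, 0, 5.
The deepest node appearing in both lists is 0.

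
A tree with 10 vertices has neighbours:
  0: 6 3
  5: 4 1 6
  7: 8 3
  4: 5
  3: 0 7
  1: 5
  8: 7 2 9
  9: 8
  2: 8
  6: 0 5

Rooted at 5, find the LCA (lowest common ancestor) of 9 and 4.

5

9's ancestor chain is 9, 8, 7, 3, 0, 6, 5 and 4's is 4, 5; they first meet at 5.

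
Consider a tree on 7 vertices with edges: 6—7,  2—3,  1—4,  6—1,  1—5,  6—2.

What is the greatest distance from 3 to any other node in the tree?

The node farthest from 3 is 5 (4 also at distance 4), via 3 – 2 – 6 – 1 – 5 — 4 edges.

4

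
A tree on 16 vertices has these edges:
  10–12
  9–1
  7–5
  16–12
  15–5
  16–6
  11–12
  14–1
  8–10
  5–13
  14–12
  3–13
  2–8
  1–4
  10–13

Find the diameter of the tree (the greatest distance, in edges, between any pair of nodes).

A longest path is 15 – 5 – 13 – 10 – 12 – 14 – 1 – 9, with 7 edges.

7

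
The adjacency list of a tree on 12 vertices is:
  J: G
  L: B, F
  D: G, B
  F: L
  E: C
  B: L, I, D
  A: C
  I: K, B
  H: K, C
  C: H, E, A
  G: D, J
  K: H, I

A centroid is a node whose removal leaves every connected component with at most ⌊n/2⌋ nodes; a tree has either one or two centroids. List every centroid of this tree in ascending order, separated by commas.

If B is removed the pieces have sizes 6, 3, 2, all ≤ ⌊12/2⌋ = 6.
I is adjacent to B and is also a centroid (the largest component after removing it is likewise 6).

B, I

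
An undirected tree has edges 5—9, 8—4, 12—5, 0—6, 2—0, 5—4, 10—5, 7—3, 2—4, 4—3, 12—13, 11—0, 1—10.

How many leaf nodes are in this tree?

7

Degree-1 nodes: 1, 6, 7, 8, 9, 11, 13 — 7 of them.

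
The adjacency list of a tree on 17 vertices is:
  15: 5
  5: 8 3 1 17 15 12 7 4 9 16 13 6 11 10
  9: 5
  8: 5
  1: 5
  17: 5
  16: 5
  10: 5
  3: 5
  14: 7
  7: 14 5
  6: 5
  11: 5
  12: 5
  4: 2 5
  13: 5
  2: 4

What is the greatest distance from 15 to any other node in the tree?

The node farthest from 15 is 2 (14 also at distance 3), via 15-5-4-2 — 3 edges.

3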